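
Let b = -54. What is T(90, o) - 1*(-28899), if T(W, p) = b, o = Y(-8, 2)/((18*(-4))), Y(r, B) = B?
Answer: 28845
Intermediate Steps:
o = -1/36 (o = 2/((18*(-4))) = 2/(-72) = 2*(-1/72) = -1/36 ≈ -0.027778)
T(W, p) = -54
T(90, o) - 1*(-28899) = -54 - 1*(-28899) = -54 + 28899 = 28845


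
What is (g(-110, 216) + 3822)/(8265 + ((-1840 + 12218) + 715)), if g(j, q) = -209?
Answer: 3613/19358 ≈ 0.18664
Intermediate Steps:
(g(-110, 216) + 3822)/(8265 + ((-1840 + 12218) + 715)) = (-209 + 3822)/(8265 + ((-1840 + 12218) + 715)) = 3613/(8265 + (10378 + 715)) = 3613/(8265 + 11093) = 3613/19358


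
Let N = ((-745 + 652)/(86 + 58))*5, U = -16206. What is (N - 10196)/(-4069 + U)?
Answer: 489563/973200 ≈ 0.50304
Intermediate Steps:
N = -155/48 (N = -93/144*5 = -93*1/144*5 = -31/48*5 = -155/48 ≈ -3.2292)
(N - 10196)/(-4069 + U) = (-155/48 - 10196)/(-4069 - 16206) = -489563/48/(-20275) = -489563/48*(-1/20275) = 489563/973200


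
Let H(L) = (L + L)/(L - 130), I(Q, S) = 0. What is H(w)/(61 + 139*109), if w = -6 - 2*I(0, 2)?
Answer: 3/517208 ≈ 5.8004e-6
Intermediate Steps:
w = -6 (w = -6 - 2*0 = -6 + 0 = -6)
H(L) = 2*L/(-130 + L) (H(L) = (2*L)/(-130 + L) = 2*L/(-130 + L))
H(w)/(61 + 139*109) = (2*(-6)/(-130 - 6))/(61 + 139*109) = (2*(-6)/(-136))/(61 + 15151) = (2*(-6)*(-1/136))/15212 = (3/34)*(1/15212) = 3/517208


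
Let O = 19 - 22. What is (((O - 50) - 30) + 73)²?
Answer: 100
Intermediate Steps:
O = -3
(((O - 50) - 30) + 73)² = (((-3 - 50) - 30) + 73)² = ((-53 - 30) + 73)² = (-83 + 73)² = (-10)² = 100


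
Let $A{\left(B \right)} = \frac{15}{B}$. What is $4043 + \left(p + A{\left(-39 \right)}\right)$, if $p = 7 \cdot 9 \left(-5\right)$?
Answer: $\frac{48459}{13} \approx 3727.6$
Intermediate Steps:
$p = -315$ ($p = 63 \left(-5\right) = -315$)
$4043 + \left(p + A{\left(-39 \right)}\right) = 4043 - \left(315 - \frac{15}{-39}\right) = 4043 + \left(-315 + 15 \left(- \frac{1}{39}\right)\right) = 4043 - \frac{4100}{13} = \frac{48459}{13}$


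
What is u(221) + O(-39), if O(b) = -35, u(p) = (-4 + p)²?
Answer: 47054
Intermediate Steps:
u(221) + O(-39) = (-4 + 221)² - 35 = 217² - 35 = 47089 - 35 = 47054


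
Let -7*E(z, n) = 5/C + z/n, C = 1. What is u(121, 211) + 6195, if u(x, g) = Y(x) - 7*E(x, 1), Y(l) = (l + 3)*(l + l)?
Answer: 36329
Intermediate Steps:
E(z, n) = -5/7 - z/(7*n) (E(z, n) = -(5/1 + z/n)/7 = -(5*1 + z/n)/7 = -(5 + z/n)/7 = -5/7 - z/(7*n))
Y(l) = 2*l*(3 + l) (Y(l) = (3 + l)*(2*l) = 2*l*(3 + l))
u(x, g) = 5 + x + 2*x*(3 + x) (u(x, g) = 2*x*(3 + x) - (-x - 5*1)/1 = 2*x*(3 + x) - (-x - 5) = 2*x*(3 + x) - (-5 - x) = 2*x*(3 + x) - 7*(-5/7 - x/7) = 2*x*(3 + x) + (5 + x) = 5 + x + 2*x*(3 + x))
u(121, 211) + 6195 = (5 + 121 + 2*121*(3 + 121)) + 6195 = (5 + 121 + 2*121*124) + 6195 = (5 + 121 + 30008) + 6195 = 30134 + 6195 = 36329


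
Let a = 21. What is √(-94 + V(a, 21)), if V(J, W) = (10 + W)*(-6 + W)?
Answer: √371 ≈ 19.261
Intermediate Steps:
V(J, W) = (-6 + W)*(10 + W)
√(-94 + V(a, 21)) = √(-94 + (-60 + 21² + 4*21)) = √(-94 + (-60 + 441 + 84)) = √(-94 + 465) = √371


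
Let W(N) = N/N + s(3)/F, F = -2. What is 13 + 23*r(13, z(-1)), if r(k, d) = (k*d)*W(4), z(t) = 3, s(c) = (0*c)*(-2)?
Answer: 910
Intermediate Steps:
s(c) = 0 (s(c) = 0*(-2) = 0)
W(N) = 1 (W(N) = N/N + 0/(-2) = 1 + 0*(-1/2) = 1 + 0 = 1)
r(k, d) = d*k (r(k, d) = (k*d)*1 = (d*k)*1 = d*k)
13 + 23*r(13, z(-1)) = 13 + 23*(3*13) = 13 + 23*39 = 13 + 897 = 910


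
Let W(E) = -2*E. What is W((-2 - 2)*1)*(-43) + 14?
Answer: -330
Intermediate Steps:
W((-2 - 2)*1)*(-43) + 14 = -2*(-2 - 2)*(-43) + 14 = -(-8)*(-43) + 14 = -2*(-4)*(-43) + 14 = 8*(-43) + 14 = -344 + 14 = -330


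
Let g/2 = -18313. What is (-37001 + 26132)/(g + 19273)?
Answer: 10869/17353 ≈ 0.62635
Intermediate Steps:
g = -36626 (g = 2*(-18313) = -36626)
(-37001 + 26132)/(g + 19273) = (-37001 + 26132)/(-36626 + 19273) = -10869/(-17353) = -10869*(-1/17353) = 10869/17353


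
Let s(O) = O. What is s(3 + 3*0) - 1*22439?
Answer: -22436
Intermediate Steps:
s(3 + 3*0) - 1*22439 = (3 + 3*0) - 1*22439 = (3 + 0) - 22439 = 3 - 22439 = -22436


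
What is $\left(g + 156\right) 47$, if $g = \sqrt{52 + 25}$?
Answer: $7332 + 47 \sqrt{77} \approx 7744.4$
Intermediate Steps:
$g = \sqrt{77} \approx 8.775$
$\left(g + 156\right) 47 = \left(\sqrt{77} + 156\right) 47 = \left(156 + \sqrt{77}\right) 47 = 7332 + 47 \sqrt{77}$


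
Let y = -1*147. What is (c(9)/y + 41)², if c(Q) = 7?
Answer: 739600/441 ≈ 1677.1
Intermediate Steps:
y = -147
(c(9)/y + 41)² = (7/(-147) + 41)² = (7*(-1/147) + 41)² = (-1/21 + 41)² = (860/21)² = 739600/441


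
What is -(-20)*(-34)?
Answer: -680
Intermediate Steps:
-(-20)*(-34) = -1*680 = -680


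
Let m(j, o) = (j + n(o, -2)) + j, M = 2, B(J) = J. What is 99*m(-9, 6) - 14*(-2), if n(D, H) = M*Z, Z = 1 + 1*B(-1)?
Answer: -1754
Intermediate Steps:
Z = 0 (Z = 1 + 1*(-1) = 1 - 1 = 0)
n(D, H) = 0 (n(D, H) = 2*0 = 0)
m(j, o) = 2*j (m(j, o) = (j + 0) + j = j + j = 2*j)
99*m(-9, 6) - 14*(-2) = 99*(2*(-9)) - 14*(-2) = 99*(-18) + 28 = -1782 + 28 = -1754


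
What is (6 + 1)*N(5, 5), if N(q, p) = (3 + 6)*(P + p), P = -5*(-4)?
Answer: 1575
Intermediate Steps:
P = 20
N(q, p) = 180 + 9*p (N(q, p) = (3 + 6)*(20 + p) = 9*(20 + p) = 180 + 9*p)
(6 + 1)*N(5, 5) = (6 + 1)*(180 + 9*5) = 7*(180 + 45) = 7*225 = 1575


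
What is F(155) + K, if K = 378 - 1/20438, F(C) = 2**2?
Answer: 7807315/20438 ≈ 382.00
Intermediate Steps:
F(C) = 4
K = 7725563/20438 (K = 378 - 1*1/20438 = 378 - 1/20438 = 7725563/20438 ≈ 378.00)
F(155) + K = 4 + 7725563/20438 = 7807315/20438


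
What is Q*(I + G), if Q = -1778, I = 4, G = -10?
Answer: 10668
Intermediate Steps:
Q*(I + G) = -1778*(4 - 10) = -1778*(-6) = 10668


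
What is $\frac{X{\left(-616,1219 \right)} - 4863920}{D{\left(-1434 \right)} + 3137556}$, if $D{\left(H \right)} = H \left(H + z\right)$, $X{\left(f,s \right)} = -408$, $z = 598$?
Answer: $- \frac{1216082}{1084095} \approx -1.1217$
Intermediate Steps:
$D{\left(H \right)} = H \left(598 + H\right)$ ($D{\left(H \right)} = H \left(H + 598\right) = H \left(598 + H\right)$)
$\frac{X{\left(-616,1219 \right)} - 4863920}{D{\left(-1434 \right)} + 3137556} = \frac{-408 - 4863920}{- 1434 \left(598 - 1434\right) + 3137556} = - \frac{4864328}{\left(-1434\right) \left(-836\right) + 3137556} = - \frac{4864328}{1198824 + 3137556} = - \frac{4864328}{4336380} = \left(-4864328\right) \frac{1}{4336380} = - \frac{1216082}{1084095}$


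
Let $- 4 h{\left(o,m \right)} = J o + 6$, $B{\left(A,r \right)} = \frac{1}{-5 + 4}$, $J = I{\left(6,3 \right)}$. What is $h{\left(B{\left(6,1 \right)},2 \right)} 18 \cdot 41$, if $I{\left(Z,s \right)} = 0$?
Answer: $-1107$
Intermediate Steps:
$J = 0$
$B{\left(A,r \right)} = -1$ ($B{\left(A,r \right)} = \frac{1}{-1} = -1$)
$h{\left(o,m \right)} = - \frac{3}{2}$ ($h{\left(o,m \right)} = - \frac{0 o + 6}{4} = - \frac{0 + 6}{4} = \left(- \frac{1}{4}\right) 6 = - \frac{3}{2}$)
$h{\left(B{\left(6,1 \right)},2 \right)} 18 \cdot 41 = \left(- \frac{3}{2}\right) 18 \cdot 41 = \left(-27\right) 41 = -1107$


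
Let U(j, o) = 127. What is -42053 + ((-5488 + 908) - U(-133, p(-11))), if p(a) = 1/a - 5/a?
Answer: -46760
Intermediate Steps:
p(a) = -4/a (p(a) = 1/a - 5/a = -4/a)
-42053 + ((-5488 + 908) - U(-133, p(-11))) = -42053 + ((-5488 + 908) - 1*127) = -42053 + (-4580 - 127) = -42053 - 4707 = -46760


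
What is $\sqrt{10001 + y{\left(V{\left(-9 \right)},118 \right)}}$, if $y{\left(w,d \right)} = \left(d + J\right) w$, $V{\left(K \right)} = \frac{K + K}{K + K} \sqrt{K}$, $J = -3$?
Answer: $\sqrt{10001 + 345 i} \approx 100.02 + 1.725 i$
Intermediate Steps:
$V{\left(K \right)} = \sqrt{K}$ ($V{\left(K \right)} = \frac{2 K}{2 K} \sqrt{K} = 2 K \frac{1}{2 K} \sqrt{K} = 1 \sqrt{K} = \sqrt{K}$)
$y{\left(w,d \right)} = w \left(-3 + d\right)$ ($y{\left(w,d \right)} = \left(d - 3\right) w = \left(-3 + d\right) w = w \left(-3 + d\right)$)
$\sqrt{10001 + y{\left(V{\left(-9 \right)},118 \right)}} = \sqrt{10001 + \sqrt{-9} \left(-3 + 118\right)} = \sqrt{10001 + 3 i 115} = \sqrt{10001 + 345 i}$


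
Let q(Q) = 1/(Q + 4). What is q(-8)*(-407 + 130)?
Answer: 277/4 ≈ 69.250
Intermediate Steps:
q(Q) = 1/(4 + Q)
q(-8)*(-407 + 130) = (-407 + 130)/(4 - 8) = -277/(-4) = -1/4*(-277) = 277/4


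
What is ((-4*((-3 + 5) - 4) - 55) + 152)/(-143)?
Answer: -105/143 ≈ -0.73427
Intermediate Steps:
((-4*((-3 + 5) - 4) - 55) + 152)/(-143) = ((-4*(2 - 4) - 55) + 152)*(-1/143) = ((-4*(-2) - 55) + 152)*(-1/143) = ((8 - 55) + 152)*(-1/143) = (-47 + 152)*(-1/143) = 105*(-1/143) = -105/143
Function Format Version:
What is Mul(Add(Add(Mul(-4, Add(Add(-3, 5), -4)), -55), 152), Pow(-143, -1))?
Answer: Rational(-105, 143) ≈ -0.73427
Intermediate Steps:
Mul(Add(Add(Mul(-4, Add(Add(-3, 5), -4)), -55), 152), Pow(-143, -1)) = Mul(Add(Add(Mul(-4, Add(2, -4)), -55), 152), Rational(-1, 143)) = Mul(Add(Add(Mul(-4, -2), -55), 152), Rational(-1, 143)) = Mul(Add(Add(8, -55), 152), Rational(-1, 143)) = Mul(Add(-47, 152), Rational(-1, 143)) = Mul(105, Rational(-1, 143)) = Rational(-105, 143)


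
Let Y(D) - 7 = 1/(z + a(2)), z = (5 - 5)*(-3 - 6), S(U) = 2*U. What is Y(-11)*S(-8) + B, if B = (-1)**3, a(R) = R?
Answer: -121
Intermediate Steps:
z = 0 (z = 0*(-9) = 0)
Y(D) = 15/2 (Y(D) = 7 + 1/(0 + 2) = 7 + 1/2 = 15/2)
B = -1
Y(-11)*S(-8) + B = 15*(2*(-8))/2 - 1 = (15/2)*(-16) - 1 = -120 - 1 = -121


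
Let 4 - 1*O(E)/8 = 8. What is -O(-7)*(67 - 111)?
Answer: -1408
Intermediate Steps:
O(E) = -32 (O(E) = 32 - 8*8 = 32 - 64 = -32)
-O(-7)*(67 - 111) = -(-32)*(67 - 111) = -(-32)*(-44) = -1*1408 = -1408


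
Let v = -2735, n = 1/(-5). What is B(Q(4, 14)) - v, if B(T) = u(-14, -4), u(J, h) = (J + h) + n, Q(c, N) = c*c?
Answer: 13584/5 ≈ 2716.8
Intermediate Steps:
n = -1/5 ≈ -0.20000
Q(c, N) = c**2
u(J, h) = -1/5 + J + h (u(J, h) = (J + h) - 1/5 = -1/5 + J + h)
B(T) = -91/5 (B(T) = -1/5 - 14 - 4 = -91/5)
B(Q(4, 14)) - v = -91/5 - 1*(-2735) = -91/5 + 2735 = 13584/5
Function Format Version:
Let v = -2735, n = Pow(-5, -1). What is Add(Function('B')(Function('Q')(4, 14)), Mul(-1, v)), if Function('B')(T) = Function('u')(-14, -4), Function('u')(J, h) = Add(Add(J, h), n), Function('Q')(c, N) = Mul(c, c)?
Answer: Rational(13584, 5) ≈ 2716.8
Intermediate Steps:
n = Rational(-1, 5) ≈ -0.20000
Function('Q')(c, N) = Pow(c, 2)
Function('u')(J, h) = Add(Rational(-1, 5), J, h) (Function('u')(J, h) = Add(Add(J, h), Rational(-1, 5)) = Add(Rational(-1, 5), J, h))
Function('B')(T) = Rational(-91, 5) (Function('B')(T) = Add(Rational(-1, 5), -14, -4) = Rational(-91, 5))
Add(Function('B')(Function('Q')(4, 14)), Mul(-1, v)) = Add(Rational(-91, 5), Mul(-1, -2735)) = Add(Rational(-91, 5), 2735) = Rational(13584, 5)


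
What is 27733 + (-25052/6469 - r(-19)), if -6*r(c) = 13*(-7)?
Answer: 1075689671/38814 ≈ 27714.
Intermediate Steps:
r(c) = 91/6 (r(c) = -13*(-7)/6 = -⅙*(-91) = 91/6)
27733 + (-25052/6469 - r(-19)) = 27733 + (-25052/6469 - 1*91/6) = 27733 + (-25052*1/6469 - 91/6) = 27733 + (-25052/6469 - 91/6) = 27733 - 738991/38814 = 1075689671/38814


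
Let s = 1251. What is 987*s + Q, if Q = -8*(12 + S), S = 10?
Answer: 1234561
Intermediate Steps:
Q = -176 (Q = -8*(12 + 10) = -8*22 = -176)
987*s + Q = 987*1251 - 176 = 1234737 - 176 = 1234561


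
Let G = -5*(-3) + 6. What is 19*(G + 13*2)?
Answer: 893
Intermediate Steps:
G = 21 (G = 15 + 6 = 21)
19*(G + 13*2) = 19*(21 + 13*2) = 19*(21 + 26) = 19*47 = 893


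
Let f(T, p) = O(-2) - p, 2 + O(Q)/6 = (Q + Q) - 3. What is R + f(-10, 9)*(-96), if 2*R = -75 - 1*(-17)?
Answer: 6019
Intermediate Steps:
O(Q) = -30 + 12*Q (O(Q) = -12 + 6*((Q + Q) - 3) = -12 + 6*(2*Q - 3) = -12 + 6*(-3 + 2*Q) = -12 + (-18 + 12*Q) = -30 + 12*Q)
f(T, p) = -54 - p (f(T, p) = (-30 + 12*(-2)) - p = (-30 - 24) - p = -54 - p)
R = -29 (R = (-75 - 1*(-17))/2 = (-75 + 17)/2 = (½)*(-58) = -29)
R + f(-10, 9)*(-96) = -29 + (-54 - 1*9)*(-96) = -29 + (-54 - 9)*(-96) = -29 - 63*(-96) = -29 + 6048 = 6019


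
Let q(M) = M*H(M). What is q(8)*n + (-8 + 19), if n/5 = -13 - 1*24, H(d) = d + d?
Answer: -23669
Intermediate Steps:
H(d) = 2*d
q(M) = 2*M² (q(M) = M*(2*M) = 2*M²)
n = -185 (n = 5*(-13 - 1*24) = 5*(-13 - 24) = 5*(-37) = -185)
q(8)*n + (-8 + 19) = (2*8²)*(-185) + (-8 + 19) = (2*64)*(-185) + 11 = 128*(-185) + 11 = -23680 + 11 = -23669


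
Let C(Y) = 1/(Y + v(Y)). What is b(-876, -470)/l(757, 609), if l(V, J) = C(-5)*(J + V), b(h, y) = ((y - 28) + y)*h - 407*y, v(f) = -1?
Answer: -3117774/683 ≈ -4564.8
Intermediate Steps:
C(Y) = 1/(-1 + Y) (C(Y) = 1/(Y - 1) = 1/(-1 + Y))
b(h, y) = -407*y + h*(-28 + 2*y) (b(h, y) = ((-28 + y) + y)*h - 407*y = (-28 + 2*y)*h - 407*y = h*(-28 + 2*y) - 407*y = -407*y + h*(-28 + 2*y))
l(V, J) = -J/6 - V/6 (l(V, J) = (J + V)/(-1 - 5) = (J + V)/(-6) = -(J + V)/6 = -J/6 - V/6)
b(-876, -470)/l(757, 609) = (-407*(-470) - 28*(-876) + 2*(-876)*(-470))/(-⅙*609 - ⅙*757) = (191290 + 24528 + 823440)/(-203/2 - 757/6) = 1039258/(-683/3) = 1039258*(-3/683) = -3117774/683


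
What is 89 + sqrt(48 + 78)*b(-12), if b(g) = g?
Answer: 89 - 36*sqrt(14) ≈ -45.700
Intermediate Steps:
89 + sqrt(48 + 78)*b(-12) = 89 + sqrt(48 + 78)*(-12) = 89 + sqrt(126)*(-12) = 89 + (3*sqrt(14))*(-12) = 89 - 36*sqrt(14)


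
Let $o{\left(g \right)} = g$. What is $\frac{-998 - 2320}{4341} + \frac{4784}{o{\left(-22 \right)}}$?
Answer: $- \frac{3473390}{15917} \approx -218.22$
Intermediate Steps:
$\frac{-998 - 2320}{4341} + \frac{4784}{o{\left(-22 \right)}} = \frac{-998 - 2320}{4341} + \frac{4784}{-22} = \left(-3318\right) \frac{1}{4341} + 4784 \left(- \frac{1}{22}\right) = - \frac{1106}{1447} - \frac{2392}{11} = - \frac{3473390}{15917}$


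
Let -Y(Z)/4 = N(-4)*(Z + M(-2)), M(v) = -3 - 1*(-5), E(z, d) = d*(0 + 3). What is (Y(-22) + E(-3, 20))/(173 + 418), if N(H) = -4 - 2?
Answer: -140/197 ≈ -0.71066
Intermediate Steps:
E(z, d) = 3*d (E(z, d) = d*3 = 3*d)
M(v) = 2 (M(v) = -3 + 5 = 2)
N(H) = -6
Y(Z) = 48 + 24*Z (Y(Z) = -(-24)*(Z + 2) = -(-24)*(2 + Z) = -4*(-12 - 6*Z) = 48 + 24*Z)
(Y(-22) + E(-3, 20))/(173 + 418) = ((48 + 24*(-22)) + 3*20)/(173 + 418) = ((48 - 528) + 60)/591 = (-480 + 60)*(1/591) = -420*1/591 = -140/197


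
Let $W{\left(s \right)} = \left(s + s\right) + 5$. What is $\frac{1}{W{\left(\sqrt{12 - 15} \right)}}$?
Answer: $\frac{5}{37} - \frac{2 i \sqrt{3}}{37} \approx 0.13514 - 0.093624 i$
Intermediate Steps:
$W{\left(s \right)} = 5 + 2 s$ ($W{\left(s \right)} = 2 s + 5 = 5 + 2 s$)
$\frac{1}{W{\left(\sqrt{12 - 15} \right)}} = \frac{1}{5 + 2 \sqrt{12 - 15}} = \frac{1}{5 + 2 \sqrt{-3}} = \frac{1}{5 + 2 i \sqrt{3}}$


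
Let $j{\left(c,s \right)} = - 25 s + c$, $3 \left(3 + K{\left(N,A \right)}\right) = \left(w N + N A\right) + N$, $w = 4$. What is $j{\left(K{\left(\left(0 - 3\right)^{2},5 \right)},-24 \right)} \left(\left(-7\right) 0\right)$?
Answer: $0$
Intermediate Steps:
$K{\left(N,A \right)} = -3 + \frac{5 N}{3} + \frac{A N}{3}$ ($K{\left(N,A \right)} = -3 + \frac{\left(4 N + N A\right) + N}{3} = -3 + \frac{\left(4 N + A N\right) + N}{3} = -3 + \frac{5 N + A N}{3} = -3 + \left(\frac{5 N}{3} + \frac{A N}{3}\right) = -3 + \frac{5 N}{3} + \frac{A N}{3}$)
$j{\left(c,s \right)} = c - 25 s$
$j{\left(K{\left(\left(0 - 3\right)^{2},5 \right)},-24 \right)} \left(\left(-7\right) 0\right) = \left(\left(-3 + \frac{5 \left(0 - 3\right)^{2}}{3} + \frac{1}{3} \cdot 5 \left(0 - 3\right)^{2}\right) - -600\right) \left(\left(-7\right) 0\right) = \left(\left(-3 + \frac{5 \left(-3\right)^{2}}{3} + \frac{1}{3} \cdot 5 \left(-3\right)^{2}\right) + 600\right) 0 = \left(\left(-3 + \frac{5}{3} \cdot 9 + \frac{1}{3} \cdot 5 \cdot 9\right) + 600\right) 0 = \left(\left(-3 + 15 + 15\right) + 600\right) 0 = \left(27 + 600\right) 0 = 627 \cdot 0 = 0$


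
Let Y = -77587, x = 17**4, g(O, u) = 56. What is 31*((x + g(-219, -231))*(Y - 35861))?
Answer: -293930948376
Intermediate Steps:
x = 83521
31*((x + g(-219, -231))*(Y - 35861)) = 31*((83521 + 56)*(-77587 - 35861)) = 31*(83577*(-113448)) = 31*(-9481643496) = -293930948376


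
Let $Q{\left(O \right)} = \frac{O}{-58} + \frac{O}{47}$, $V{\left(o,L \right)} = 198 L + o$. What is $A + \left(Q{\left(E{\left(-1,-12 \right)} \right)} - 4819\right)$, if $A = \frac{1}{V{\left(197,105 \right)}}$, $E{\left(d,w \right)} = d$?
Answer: $- \frac{275697926409}{57210562} \approx -4819.0$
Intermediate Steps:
$V{\left(o,L \right)} = o + 198 L$
$Q{\left(O \right)} = \frac{11 O}{2726}$ ($Q{\left(O \right)} = O \left(- \frac{1}{58}\right) + O \frac{1}{47} = - \frac{O}{58} + \frac{O}{47} = \frac{11 O}{2726}$)
$A = \frac{1}{20987}$ ($A = \frac{1}{197 + 198 \cdot 105} = \frac{1}{197 + 20790} = \frac{1}{20987} \approx 4.7649 \cdot 10^{-5}$)
$A + \left(Q{\left(E{\left(-1,-12 \right)} \right)} - 4819\right) = \frac{1}{20987} + \left(\frac{11}{2726} \left(-1\right) - 4819\right) = \frac{1}{20987} - \frac{13136605}{2726} = - \frac{275697926409}{57210562}$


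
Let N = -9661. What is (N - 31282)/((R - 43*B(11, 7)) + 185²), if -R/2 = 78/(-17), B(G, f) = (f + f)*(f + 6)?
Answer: -696031/448939 ≈ -1.5504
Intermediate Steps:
B(G, f) = 2*f*(6 + f) (B(G, f) = (2*f)*(6 + f) = 2*f*(6 + f))
R = 156/17 (R = -156/(-17) = -156*(-1)/17 = -2*(-78/17) = 156/17 ≈ 9.1765)
(N - 31282)/((R - 43*B(11, 7)) + 185²) = (-9661 - 31282)/((156/17 - 86*7*(6 + 7)) + 185²) = -40943/((156/17 - 86*7*13) + 34225) = -40943/((156/17 - 43*182) + 34225) = -40943/((156/17 - 7826) + 34225) = -40943/(-132886/17 + 34225) = -40943/448939/17 = -40943*17/448939 = -696031/448939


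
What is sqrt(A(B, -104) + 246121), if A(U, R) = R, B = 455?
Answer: sqrt(246017) ≈ 496.00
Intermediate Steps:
sqrt(A(B, -104) + 246121) = sqrt(-104 + 246121) = sqrt(246017)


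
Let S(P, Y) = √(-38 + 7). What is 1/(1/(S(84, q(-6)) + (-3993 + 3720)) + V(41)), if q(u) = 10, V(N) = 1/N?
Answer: 2598047/53855 + 1681*I*√31/53855 ≈ 48.242 + 0.17379*I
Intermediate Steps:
S(P, Y) = I*√31 (S(P, Y) = √(-31) = I*√31)
1/(1/(S(84, q(-6)) + (-3993 + 3720)) + V(41)) = 1/(1/(I*√31 + (-3993 + 3720)) + 1/41) = 1/(1/(I*√31 - 273) + 1/41) = 1/(1/(-273 + I*√31) + 1/41) = 1/(1/41 + 1/(-273 + I*√31))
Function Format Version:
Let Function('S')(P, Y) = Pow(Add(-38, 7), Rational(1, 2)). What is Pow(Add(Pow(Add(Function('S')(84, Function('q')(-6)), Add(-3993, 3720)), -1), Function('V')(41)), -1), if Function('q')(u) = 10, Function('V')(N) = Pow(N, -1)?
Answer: Add(Rational(2598047, 53855), Mul(Rational(1681, 53855), I, Pow(31, Rational(1, 2)))) ≈ Add(48.242, Mul(0.17379, I))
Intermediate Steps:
Function('S')(P, Y) = Mul(I, Pow(31, Rational(1, 2))) (Function('S')(P, Y) = Pow(-31, Rational(1, 2)) = Mul(I, Pow(31, Rational(1, 2))))
Pow(Add(Pow(Add(Function('S')(84, Function('q')(-6)), Add(-3993, 3720)), -1), Function('V')(41)), -1) = Pow(Add(Pow(Add(Mul(I, Pow(31, Rational(1, 2))), Add(-3993, 3720)), -1), Pow(41, -1)), -1) = Pow(Add(Pow(Add(Mul(I, Pow(31, Rational(1, 2))), -273), -1), Rational(1, 41)), -1) = Pow(Add(Pow(Add(-273, Mul(I, Pow(31, Rational(1, 2)))), -1), Rational(1, 41)), -1) = Pow(Add(Rational(1, 41), Pow(Add(-273, Mul(I, Pow(31, Rational(1, 2)))), -1)), -1)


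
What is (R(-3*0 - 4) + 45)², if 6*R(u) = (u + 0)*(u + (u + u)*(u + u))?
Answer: 25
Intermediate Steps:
R(u) = u*(u + 4*u²)/6 (R(u) = ((u + 0)*(u + (u + u)*(u + u)))/6 = (u*(u + (2*u)*(2*u)))/6 = (u*(u + 4*u²))/6 = u*(u + 4*u²)/6)
(R(-3*0 - 4) + 45)² = ((-3*0 - 4)²*(1 + 4*(-3*0 - 4))/6 + 45)² = ((0 - 4)²*(1 + 4*(0 - 4))/6 + 45)² = ((⅙)*(-4)²*(1 + 4*(-4)) + 45)² = ((⅙)*16*(1 - 16) + 45)² = ((⅙)*16*(-15) + 45)² = (-40 + 45)² = 5² = 25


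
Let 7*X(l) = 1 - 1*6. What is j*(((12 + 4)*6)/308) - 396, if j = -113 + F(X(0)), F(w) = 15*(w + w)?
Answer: -236028/539 ≈ -437.90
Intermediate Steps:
X(l) = -5/7 (X(l) = (1 - 1*6)/7 = (1 - 6)/7 = (1/7)*(-5) = -5/7)
F(w) = 30*w (F(w) = 15*(2*w) = 30*w)
j = -941/7 (j = -113 + 30*(-5/7) = -113 - 150/7 = -941/7 ≈ -134.43)
j*(((12 + 4)*6)/308) - 396 = -941*(12 + 4)*6/(7*308) - 396 = -941*16*6/(7*308) - 396 = -90336/(7*308) - 396 = -941/7*24/77 - 396 = -22584/539 - 396 = -236028/539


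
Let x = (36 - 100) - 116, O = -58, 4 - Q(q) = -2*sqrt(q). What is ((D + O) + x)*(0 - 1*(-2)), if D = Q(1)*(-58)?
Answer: -1172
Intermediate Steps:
Q(q) = 4 + 2*sqrt(q) (Q(q) = 4 - (-2)*sqrt(q) = 4 + 2*sqrt(q))
x = -180 (x = -64 - 116 = -180)
D = -348 (D = (4 + 2*sqrt(1))*(-58) = (4 + 2*1)*(-58) = (4 + 2)*(-58) = 6*(-58) = -348)
((D + O) + x)*(0 - 1*(-2)) = ((-348 - 58) - 180)*(0 - 1*(-2)) = (-406 - 180)*(0 + 2) = -586*2 = -1172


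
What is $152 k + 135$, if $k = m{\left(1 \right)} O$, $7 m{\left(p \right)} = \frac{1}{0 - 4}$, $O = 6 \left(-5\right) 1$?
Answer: $\frac{2085}{7} \approx 297.86$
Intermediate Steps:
$O = -30$ ($O = \left(-30\right) 1 = -30$)
$m{\left(p \right)} = - \frac{1}{28}$ ($m{\left(p \right)} = \frac{1}{7 \left(0 - 4\right)} = \frac{1}{7 \left(-4\right)} = \frac{1}{7} \left(- \frac{1}{4}\right) = - \frac{1}{28}$)
$k = \frac{15}{14}$ ($k = \left(- \frac{1}{28}\right) \left(-30\right) = \frac{15}{14} \approx 1.0714$)
$152 k + 135 = 152 \cdot \frac{15}{14} + 135 = \frac{1140}{7} + 135 = \frac{2085}{7}$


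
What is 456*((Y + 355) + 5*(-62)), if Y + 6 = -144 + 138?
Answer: 15048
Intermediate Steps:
Y = -12 (Y = -6 + (-144 + 138) = -6 - 6 = -12)
456*((Y + 355) + 5*(-62)) = 456*((-12 + 355) + 5*(-62)) = 456*(343 - 310) = 456*33 = 15048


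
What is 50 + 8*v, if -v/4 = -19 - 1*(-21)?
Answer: -14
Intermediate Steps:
v = -8 (v = -4*(-19 - 1*(-21)) = -4*(-19 + 21) = -4*2 = -8)
50 + 8*v = 50 + 8*(-8) = 50 - 64 = -14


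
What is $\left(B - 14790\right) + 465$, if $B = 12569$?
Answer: $-1756$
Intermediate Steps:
$\left(B - 14790\right) + 465 = \left(12569 - 14790\right) + 465 = -2221 + 465 = -1756$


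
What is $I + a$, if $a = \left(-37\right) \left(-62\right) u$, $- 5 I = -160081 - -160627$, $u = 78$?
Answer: $\frac{894114}{5} \approx 1.7882 \cdot 10^{5}$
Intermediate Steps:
$I = - \frac{546}{5}$ ($I = - \frac{-160081 - -160627}{5} = - \frac{-160081 + 160627}{5} = \left(- \frac{1}{5}\right) 546 = - \frac{546}{5} \approx -109.2$)
$a = 178932$ ($a = \left(-37\right) \left(-62\right) 78 = 2294 \cdot 78 = 178932$)
$I + a = - \frac{546}{5} + 178932 = \frac{894114}{5}$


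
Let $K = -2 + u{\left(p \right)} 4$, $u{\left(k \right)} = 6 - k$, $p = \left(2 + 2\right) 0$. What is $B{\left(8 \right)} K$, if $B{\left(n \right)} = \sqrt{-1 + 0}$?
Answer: $22 i \approx 22.0 i$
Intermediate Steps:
$B{\left(n \right)} = i$ ($B{\left(n \right)} = \sqrt{-1} = i$)
$p = 0$ ($p = 4 \cdot 0 = 0$)
$K = 22$ ($K = -2 + \left(6 - 0\right) 4 = -2 + \left(6 + 0\right) 4 = -2 + 6 \cdot 4 = -2 + 24 = 22$)
$B{\left(8 \right)} K = i 22 = 22 i$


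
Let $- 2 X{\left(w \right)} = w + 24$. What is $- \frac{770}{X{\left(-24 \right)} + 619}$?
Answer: $- \frac{770}{619} \approx -1.2439$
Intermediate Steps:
$X{\left(w \right)} = -12 - \frac{w}{2}$ ($X{\left(w \right)} = - \frac{w + 24}{2} = - \frac{24 + w}{2} = -12 - \frac{w}{2}$)
$- \frac{770}{X{\left(-24 \right)} + 619} = - \frac{770}{\left(-12 - -12\right) + 619} = - \frac{770}{\left(-12 + 12\right) + 619} = - \frac{770}{0 + 619} = - \frac{770}{619}$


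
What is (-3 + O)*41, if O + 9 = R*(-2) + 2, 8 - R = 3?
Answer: -820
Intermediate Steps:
R = 5 (R = 8 - 1*3 = 8 - 3 = 5)
O = -17 (O = -9 + (5*(-2) + 2) = -9 + (-10 + 2) = -9 - 8 = -17)
(-3 + O)*41 = (-3 - 17)*41 = -20*41 = -820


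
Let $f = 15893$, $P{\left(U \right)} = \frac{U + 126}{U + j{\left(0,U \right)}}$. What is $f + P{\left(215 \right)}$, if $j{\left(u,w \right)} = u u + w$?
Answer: $\frac{6834331}{430} \approx 15894.0$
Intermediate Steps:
$j{\left(u,w \right)} = w + u^{2}$ ($j{\left(u,w \right)} = u^{2} + w = w + u^{2}$)
$P{\left(U \right)} = \frac{126 + U}{2 U}$ ($P{\left(U \right)} = \frac{U + 126}{U + \left(U + 0^{2}\right)} = \frac{126 + U}{U + \left(U + 0\right)} = \frac{126 + U}{U + U} = \frac{126 + U}{2 U}$)
$f + P{\left(215 \right)} = 15893 + \frac{126 + 215}{2 \cdot 215} = 15893 + \frac{1}{2} \cdot \frac{1}{215} \cdot 341 = 15893 + \frac{341}{430} = \frac{6834331}{430}$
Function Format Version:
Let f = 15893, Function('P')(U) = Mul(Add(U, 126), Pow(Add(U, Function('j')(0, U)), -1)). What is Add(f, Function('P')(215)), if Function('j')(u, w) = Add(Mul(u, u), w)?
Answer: Rational(6834331, 430) ≈ 15894.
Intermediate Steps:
Function('j')(u, w) = Add(w, Pow(u, 2)) (Function('j')(u, w) = Add(Pow(u, 2), w) = Add(w, Pow(u, 2)))
Function('P')(U) = Mul(Rational(1, 2), Pow(U, -1), Add(126, U)) (Function('P')(U) = Mul(Add(U, 126), Pow(Add(U, Add(U, Pow(0, 2))), -1)) = Mul(Add(126, U), Pow(Add(U, Add(U, 0)), -1)) = Mul(Add(126, U), Pow(Add(U, U), -1)) = Mul(Add(126, U), Pow(Mul(2, U), -1)) = Mul(Add(126, U), Mul(Rational(1, 2), Pow(U, -1))) = Mul(Rational(1, 2), Pow(U, -1), Add(126, U)))
Add(f, Function('P')(215)) = Add(15893, Mul(Rational(1, 2), Pow(215, -1), Add(126, 215))) = Add(15893, Mul(Rational(1, 2), Rational(1, 215), 341)) = Add(15893, Rational(341, 430)) = Rational(6834331, 430)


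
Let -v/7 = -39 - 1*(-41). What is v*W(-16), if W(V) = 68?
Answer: -952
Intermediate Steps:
v = -14 (v = -7*(-39 - 1*(-41)) = -7*(-39 + 41) = -7*2 = -14)
v*W(-16) = -14*68 = -952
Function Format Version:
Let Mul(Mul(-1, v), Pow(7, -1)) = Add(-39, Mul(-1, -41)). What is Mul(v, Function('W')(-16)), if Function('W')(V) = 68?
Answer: -952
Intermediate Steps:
v = -14 (v = Mul(-7, Add(-39, Mul(-1, -41))) = Mul(-7, Add(-39, 41)) = Mul(-7, 2) = -14)
Mul(v, Function('W')(-16)) = Mul(-14, 68) = -952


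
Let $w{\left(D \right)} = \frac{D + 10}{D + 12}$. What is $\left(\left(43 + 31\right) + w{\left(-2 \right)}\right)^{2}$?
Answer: $\frac{139876}{25} \approx 5595.0$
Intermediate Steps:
$w{\left(D \right)} = \frac{10 + D}{12 + D}$
$\left(\left(43 + 31\right) + w{\left(-2 \right)}\right)^{2} = \left(\left(43 + 31\right) + \frac{10 - 2}{12 - 2}\right)^{2} = \left(74 + \frac{1}{10} \cdot 8\right)^{2} = \left(74 + \frac{4}{5}\right)^{2} = \left(\frac{374}{5}\right)^{2} = \frac{139876}{25}$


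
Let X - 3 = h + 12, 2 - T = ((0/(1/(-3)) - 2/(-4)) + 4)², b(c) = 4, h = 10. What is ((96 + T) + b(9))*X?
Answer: 8175/4 ≈ 2043.8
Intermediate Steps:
T = -73/4 (T = 2 - ((0/(1/(-3)) - 2/(-4)) + 4)² = 2 - ((0/(-⅓) - 2*(-¼)) + 4)² = 2 - ((0*(-3) + ½) + 4)² = 2 - ((0 + ½) + 4)² = 2 - (½ + 4)² = 2 - (9/2)² = 2 - 1*81/4 = 2 - 81/4 = -73/4 ≈ -18.250)
X = 25 (X = 3 + (10 + 12) = 3 + 22 = 25)
((96 + T) + b(9))*X = ((96 - 73/4) + 4)*25 = (311/4 + 4)*25 = (327/4)*25 = 8175/4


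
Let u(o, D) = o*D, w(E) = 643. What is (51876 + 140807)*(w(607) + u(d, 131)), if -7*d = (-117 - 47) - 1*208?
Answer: 10257094139/7 ≈ 1.4653e+9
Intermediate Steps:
d = 372/7 (d = -((-117 - 47) - 1*208)/7 = -(-164 - 208)/7 = -⅐*(-372) = 372/7 ≈ 53.143)
u(o, D) = D*o
(51876 + 140807)*(w(607) + u(d, 131)) = (51876 + 140807)*(643 + 131*(372/7)) = 192683*(643 + 48732/7) = 192683*(53233/7) = 10257094139/7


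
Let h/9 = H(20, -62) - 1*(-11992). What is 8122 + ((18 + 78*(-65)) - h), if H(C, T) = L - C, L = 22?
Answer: -104876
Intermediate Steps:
H(C, T) = 22 - C
h = 107946 (h = 9*((22 - 1*20) - 1*(-11992)) = 9*((22 - 20) + 11992) = 9*(2 + 11992) = 9*11994 = 107946)
8122 + ((18 + 78*(-65)) - h) = 8122 + ((18 + 78*(-65)) - 1*107946) = 8122 + ((18 - 5070) - 107946) = 8122 + (-5052 - 107946) = 8122 - 112998 = -104876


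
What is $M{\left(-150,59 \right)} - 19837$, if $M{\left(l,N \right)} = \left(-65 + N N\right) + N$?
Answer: $-16362$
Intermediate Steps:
$M{\left(l,N \right)} = -65 + N + N^{2}$ ($M{\left(l,N \right)} = \left(-65 + N^{2}\right) + N = -65 + N + N^{2}$)
$M{\left(-150,59 \right)} - 19837 = \left(-65 + 59 + 59^{2}\right) - 19837 = \left(-65 + 59 + 3481\right) - 19837 = 3475 - 19837 = -16362$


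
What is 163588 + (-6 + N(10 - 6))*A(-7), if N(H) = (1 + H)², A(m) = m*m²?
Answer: 157071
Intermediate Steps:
A(m) = m³
163588 + (-6 + N(10 - 6))*A(-7) = 163588 + (-6 + (1 + (10 - 6))²)*(-7)³ = 163588 + (-6 + (1 + 4)²)*(-343) = 163588 + (-6 + 5²)*(-343) = 163588 + (-6 + 25)*(-343) = 163588 + 19*(-343) = 163588 - 6517 = 157071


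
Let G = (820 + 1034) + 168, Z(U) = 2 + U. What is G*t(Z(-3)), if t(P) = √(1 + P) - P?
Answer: 2022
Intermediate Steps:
G = 2022 (G = 1854 + 168 = 2022)
G*t(Z(-3)) = 2022*(√(1 + (2 - 3)) - (2 - 3)) = 2022*(√(1 - 1) - 1*(-1)) = 2022*(√0 + 1) = 2022*(0 + 1) = 2022*1 = 2022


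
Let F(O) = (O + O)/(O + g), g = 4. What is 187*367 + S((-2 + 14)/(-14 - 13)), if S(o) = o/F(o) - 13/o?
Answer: 2471761/36 ≈ 68660.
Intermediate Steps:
F(O) = 2*O/(4 + O) (F(O) = (O + O)/(O + 4) = (2*O)/(4 + O) = 2*O/(4 + O))
S(o) = 2 + o/2 - 13/o (S(o) = o/((2*o/(4 + o))) - 13/o = o*((4 + o)/(2*o)) - 13/o = (2 + o/2) - 13/o = 2 + o/2 - 13/o)
187*367 + S((-2 + 14)/(-14 - 13)) = 187*367 + (2 + ((-2 + 14)/(-14 - 13))/2 - 13*(-14 - 13)/(-2 + 14)) = 68629 + (2 + (12/(-27))/2 - 13/(12/(-27))) = 68629 + (2 + (12*(-1/27))/2 - 13/(12*(-1/27))) = 68629 + (2 + (½)*(-4/9) - 13/(-4/9)) = 68629 + (2 - 2/9 - 13*(-9/4)) = 68629 + (2 - 2/9 + 117/4) = 68629 + 1117/36 = 2471761/36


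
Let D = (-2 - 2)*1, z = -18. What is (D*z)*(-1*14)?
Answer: -1008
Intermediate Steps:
D = -4 (D = -4*1 = -4)
(D*z)*(-1*14) = (-4*(-18))*(-1*14) = 72*(-14) = -1008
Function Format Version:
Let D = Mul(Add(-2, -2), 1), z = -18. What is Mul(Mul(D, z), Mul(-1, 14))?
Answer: -1008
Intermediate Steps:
D = -4 (D = Mul(-4, 1) = -4)
Mul(Mul(D, z), Mul(-1, 14)) = Mul(Mul(-4, -18), Mul(-1, 14)) = Mul(72, -14) = -1008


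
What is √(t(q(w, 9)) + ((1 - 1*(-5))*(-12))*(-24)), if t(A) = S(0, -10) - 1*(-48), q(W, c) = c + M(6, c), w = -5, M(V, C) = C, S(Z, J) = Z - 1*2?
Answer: √1774 ≈ 42.119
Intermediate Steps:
S(Z, J) = -2 + Z (S(Z, J) = Z - 2 = -2 + Z)
q(W, c) = 2*c (q(W, c) = c + c = 2*c)
t(A) = 46 (t(A) = (-2 + 0) - 1*(-48) = -2 + 48 = 46)
√(t(q(w, 9)) + ((1 - 1*(-5))*(-12))*(-24)) = √(46 + ((1 - 1*(-5))*(-12))*(-24)) = √(46 + ((1 + 5)*(-12))*(-24)) = √(46 + (6*(-12))*(-24)) = √(46 - 72*(-24)) = √(46 + 1728) = √1774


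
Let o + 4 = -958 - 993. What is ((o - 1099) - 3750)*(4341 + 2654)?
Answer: -47593980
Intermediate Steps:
o = -1955 (o = -4 + (-958 - 993) = -4 - 1951 = -1955)
((o - 1099) - 3750)*(4341 + 2654) = ((-1955 - 1099) - 3750)*(4341 + 2654) = (-3054 - 3750)*6995 = -6804*6995 = -47593980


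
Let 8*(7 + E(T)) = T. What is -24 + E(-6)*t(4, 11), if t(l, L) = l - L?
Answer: 121/4 ≈ 30.250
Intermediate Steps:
E(T) = -7 + T/8
-24 + E(-6)*t(4, 11) = -24 + (-7 + (1/8)*(-6))*(4 - 1*11) = -24 + (-7 - 3/4)*(4 - 11) = -24 - 31/4*(-7) = -24 + 217/4 = 121/4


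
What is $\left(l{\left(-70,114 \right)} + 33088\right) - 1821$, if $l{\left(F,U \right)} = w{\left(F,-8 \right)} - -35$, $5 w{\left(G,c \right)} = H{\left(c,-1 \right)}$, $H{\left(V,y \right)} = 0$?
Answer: $31302$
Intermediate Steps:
$w{\left(G,c \right)} = 0$ ($w{\left(G,c \right)} = \frac{1}{5} \cdot 0 = 0$)
$l{\left(F,U \right)} = 35$ ($l{\left(F,U \right)} = 0 - -35 = 0 + 35 = 35$)
$\left(l{\left(-70,114 \right)} + 33088\right) - 1821 = \left(35 + 33088\right) - 1821 = 33123 - 1821 = 31302$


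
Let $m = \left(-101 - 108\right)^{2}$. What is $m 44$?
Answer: $1921964$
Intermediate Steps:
$m = 43681$ ($m = \left(-209\right)^{2} = 43681$)
$m 44 = 43681 \cdot 44 = 1921964$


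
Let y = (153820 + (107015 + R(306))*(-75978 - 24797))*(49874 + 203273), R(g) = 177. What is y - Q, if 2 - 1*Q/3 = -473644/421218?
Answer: -191971807086510001220/70203 ≈ -2.7345e+15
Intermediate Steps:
Q = 658040/70203 (Q = 6 - (-1420932)/421218 = 6 - 3*(-236822/210609) = 6 + 236822/70203 = 658040/70203 ≈ 9.3734)
y = -2734524266577060 (y = (153820 + (107015 + 177)*(-75978 - 24797))*(49874 + 203273) = (153820 + 107192*(-100775))*253147 = (153820 - 10802273800)*253147 = -10802119980*253147 = -2734524266577060)
y - Q = -2734524266577060 - 1*658040/70203 = -2734524266577060 - 658040/70203 = -191971807086510001220/70203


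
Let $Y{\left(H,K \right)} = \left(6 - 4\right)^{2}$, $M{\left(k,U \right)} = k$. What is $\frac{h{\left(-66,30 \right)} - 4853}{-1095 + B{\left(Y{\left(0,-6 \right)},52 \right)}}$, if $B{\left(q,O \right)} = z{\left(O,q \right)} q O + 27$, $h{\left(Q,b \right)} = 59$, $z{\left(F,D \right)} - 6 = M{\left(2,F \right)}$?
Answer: $- \frac{2397}{298} \approx -8.0436$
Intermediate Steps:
$z{\left(F,D \right)} = 8$ ($z{\left(F,D \right)} = 6 + 2 = 8$)
$Y{\left(H,K \right)} = 4$ ($Y{\left(H,K \right)} = 2^{2} = 4$)
$B{\left(q,O \right)} = 27 + 8 O q$ ($B{\left(q,O \right)} = 8 q O + 27 = 8 O q + 27 = 27 + 8 O q$)
$\frac{h{\left(-66,30 \right)} - 4853}{-1095 + B{\left(Y{\left(0,-6 \right)},52 \right)}} = \frac{59 - 4853}{-1095 + \left(27 + 8 \cdot 52 \cdot 4\right)} = - \frac{4794}{-1095 + \left(27 + 1664\right)} = - \frac{4794}{-1095 + 1691} = - \frac{4794}{596} = \left(-4794\right) \frac{1}{596} = - \frac{2397}{298}$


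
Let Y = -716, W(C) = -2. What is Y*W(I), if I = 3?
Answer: 1432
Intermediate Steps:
Y*W(I) = -716*(-2) = 1432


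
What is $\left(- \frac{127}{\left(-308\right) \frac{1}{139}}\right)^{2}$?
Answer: $\frac{311628409}{94864} \approx 3285.0$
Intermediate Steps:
$\left(- \frac{127}{\left(-308\right) \frac{1}{139}}\right)^{2} = \left(- \frac{127}{- \frac{308}{139}}\right)^{2} = \left(\left(-127\right) \left(- \frac{139}{308}\right)\right)^{2} = \left(\frac{17653}{308}\right)^{2} = \frac{311628409}{94864}$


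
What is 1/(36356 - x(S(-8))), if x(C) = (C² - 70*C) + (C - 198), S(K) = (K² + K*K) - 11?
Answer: 1/30938 ≈ 3.2323e-5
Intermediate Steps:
S(K) = -11 + 2*K² (S(K) = (K² + K²) - 11 = 2*K² - 11 = -11 + 2*K²)
x(C) = -198 + C² - 69*C (x(C) = (C² - 70*C) + (-198 + C) = -198 + C² - 69*C)
1/(36356 - x(S(-8))) = 1/(36356 - (-198 + (-11 + 2*(-8)²)² - 69*(-11 + 2*(-8)²))) = 1/(36356 - (-198 + (-11 + 2*64)² - 69*(-11 + 2*64))) = 1/(36356 - (-198 + (-11 + 128)² - 69*(-11 + 128))) = 1/(36356 - (-198 + 117² - 69*117)) = 1/(36356 - (-198 + 13689 - 8073)) = 1/(36356 - 1*5418) = 1/(36356 - 5418) = 1/30938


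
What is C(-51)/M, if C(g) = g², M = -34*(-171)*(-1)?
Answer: -17/38 ≈ -0.44737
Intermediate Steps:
M = -5814 (M = 5814*(-1) = -5814)
C(-51)/M = (-51)²/(-5814) = 2601*(-1/5814) = -17/38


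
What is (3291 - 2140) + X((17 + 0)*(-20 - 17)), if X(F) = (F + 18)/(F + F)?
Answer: 1448569/1258 ≈ 1151.5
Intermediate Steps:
X(F) = (18 + F)/(2*F) (X(F) = (18 + F)/((2*F)) = (18 + F)*(1/(2*F)) = (18 + F)/(2*F))
(3291 - 2140) + X((17 + 0)*(-20 - 17)) = (3291 - 2140) + (18 + (17 + 0)*(-20 - 17))/(2*(((17 + 0)*(-20 - 17)))) = 1151 + (18 + 17*(-37))/(2*((17*(-37)))) = 1151 + (1/2)*(18 - 629)/(-629) = 1151 + (1/2)*(-1/629)*(-611) = 1151 + 611/1258 = 1448569/1258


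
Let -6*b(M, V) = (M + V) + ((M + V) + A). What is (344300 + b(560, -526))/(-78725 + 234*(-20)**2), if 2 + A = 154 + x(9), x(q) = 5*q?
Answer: 413107/17850 ≈ 23.143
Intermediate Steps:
A = 197 (A = -2 + (154 + 5*9) = -2 + (154 + 45) = -2 + 199 = 197)
b(M, V) = -197/6 - M/3 - V/3 (b(M, V) = -((M + V) + ((M + V) + 197))/6 = -((M + V) + (197 + M + V))/6 = -(197 + 2*M + 2*V)/6 = -197/6 - M/3 - V/3)
(344300 + b(560, -526))/(-78725 + 234*(-20)**2) = (344300 + (-197/6 - 1/3*560 - 1/3*(-526)))/(-78725 + 234*(-20)**2) = (344300 + (-197/6 - 560/3 + 526/3))/(-78725 + 234*400) = (344300 - 265/6)/(-78725 + 93600) = (2065535/6)/14875 = (2065535/6)*(1/14875) = 413107/17850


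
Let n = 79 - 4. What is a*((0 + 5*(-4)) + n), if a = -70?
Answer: -3850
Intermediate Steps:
n = 75
a*((0 + 5*(-4)) + n) = -70*((0 + 5*(-4)) + 75) = -70*((0 - 20) + 75) = -70*(-20 + 75) = -70*55 = -3850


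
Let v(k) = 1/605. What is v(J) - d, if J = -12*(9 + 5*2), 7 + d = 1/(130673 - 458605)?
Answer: 126283687/18036260 ≈ 7.0017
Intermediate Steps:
d = -2295525/327932 (d = -7 + 1/(130673 - 458605) = -7 + 1/(-327932) = -7 - 1/327932 = -2295525/327932 ≈ -7.0000)
J = -228 (J = -12*(9 + 10) = -12*19 = -228)
v(k) = 1/605
v(J) - d = 1/605 - 1*(-2295525/327932) = 1/605 + 2295525/327932 = 126283687/18036260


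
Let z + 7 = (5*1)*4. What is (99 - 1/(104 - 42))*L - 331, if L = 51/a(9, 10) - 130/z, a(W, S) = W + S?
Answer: -65419/62 ≈ -1055.1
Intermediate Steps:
a(W, S) = S + W
z = 13 (z = -7 + (5*1)*4 = -7 + 5*4 = -7 + 20 = 13)
L = -139/19 (L = 51/(10 + 9) - 130/13 = 51/19 - 130*1/13 = 51*(1/19) - 10 = 51/19 - 10 = -139/19 ≈ -7.3158)
(99 - 1/(104 - 42))*L - 331 = (99 - 1/(104 - 42))*(-139/19) - 331 = (99 - 1/62)*(-139/19) - 331 = (6137/62)*(-139/19) - 331 = -44897/62 - 331 = -65419/62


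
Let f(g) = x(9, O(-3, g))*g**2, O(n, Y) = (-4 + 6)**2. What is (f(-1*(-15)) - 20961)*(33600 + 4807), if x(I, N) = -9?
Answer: -882823302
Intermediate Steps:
O(n, Y) = 4 (O(n, Y) = 2**2 = 4)
f(g) = -9*g**2
(f(-1*(-15)) - 20961)*(33600 + 4807) = (-9*(-1*(-15))**2 - 20961)*(33600 + 4807) = (-9*15**2 - 20961)*38407 = (-9*225 - 20961)*38407 = (-2025 - 20961)*38407 = -22986*38407 = -882823302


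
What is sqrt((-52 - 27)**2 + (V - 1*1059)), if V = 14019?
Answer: sqrt(19201) ≈ 138.57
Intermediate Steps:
sqrt((-52 - 27)**2 + (V - 1*1059)) = sqrt((-52 - 27)**2 + (14019 - 1*1059)) = sqrt((-79)**2 + (14019 - 1059)) = sqrt(6241 + 12960) = sqrt(19201)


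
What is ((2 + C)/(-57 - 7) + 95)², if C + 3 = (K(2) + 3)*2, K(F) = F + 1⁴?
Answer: 36832761/4096 ≈ 8992.4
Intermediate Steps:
K(F) = 1 + F (K(F) = F + 1 = 1 + F)
C = 9 (C = -3 + ((1 + 2) + 3)*2 = -3 + (3 + 3)*2 = -3 + 6*2 = -3 + 12 = 9)
((2 + C)/(-57 - 7) + 95)² = ((2 + 9)/(-57 - 7) + 95)² = (11/(-64) + 95)² = (11*(-1/64) + 95)² = (-11/64 + 95)² = (6069/64)² = 36832761/4096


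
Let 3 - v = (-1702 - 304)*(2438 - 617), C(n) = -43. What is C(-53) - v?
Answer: -3652972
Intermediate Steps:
v = 3652929 (v = 3 - (-1702 - 304)*(2438 - 617) = 3 - (-2006)*1821 = 3 - 1*(-3652926) = 3 + 3652926 = 3652929)
C(-53) - v = -43 - 1*3652929 = -43 - 3652929 = -3652972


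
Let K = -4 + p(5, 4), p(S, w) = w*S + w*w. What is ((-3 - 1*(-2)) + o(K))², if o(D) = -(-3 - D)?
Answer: 1156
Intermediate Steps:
p(S, w) = w² + S*w (p(S, w) = S*w + w² = w² + S*w)
K = 32 (K = -4 + 4*(5 + 4) = -4 + 4*9 = -4 + 36 = 32)
o(D) = 3 + D
((-3 - 1*(-2)) + o(K))² = ((-3 - 1*(-2)) + (3 + 32))² = ((-3 + 2) + 35)² = (-1 + 35)² = 34² = 1156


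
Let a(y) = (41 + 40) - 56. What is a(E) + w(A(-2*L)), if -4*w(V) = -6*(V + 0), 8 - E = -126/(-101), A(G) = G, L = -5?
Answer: 40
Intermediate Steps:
E = 682/101 (E = 8 - (-126)/(-101) = 8 - (-126)*(-1)/101 = 8 - 1*126/101 = 8 - 126/101 = 682/101 ≈ 6.7525)
a(y) = 25 (a(y) = 81 - 56 = 25)
w(V) = 3*V/2 (w(V) = -(-3)*(V + 0)/2 = -(-3)*V/2 = 3*V/2)
a(E) + w(A(-2*L)) = 25 + 3*(-2*(-5))/2 = 25 + (3/2)*10 = 25 + 15 = 40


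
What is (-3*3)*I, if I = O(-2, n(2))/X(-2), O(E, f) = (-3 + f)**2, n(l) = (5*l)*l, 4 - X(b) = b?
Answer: -867/2 ≈ -433.50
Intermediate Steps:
X(b) = 4 - b
n(l) = 5*l**2
I = 289/6 (I = (-3 + 5*2**2)**2/(4 - 1*(-2)) = (-3 + 5*4)**2/(4 + 2) = (-3 + 20)**2/6 = 17**2*(1/6) = 289*(1/6) = 289/6 ≈ 48.167)
(-3*3)*I = -3*3*(289/6) = -9*289/6 = -867/2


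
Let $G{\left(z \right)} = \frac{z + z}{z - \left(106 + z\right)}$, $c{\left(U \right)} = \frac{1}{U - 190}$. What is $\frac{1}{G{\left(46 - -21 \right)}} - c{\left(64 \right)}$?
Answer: $- \frac{6611}{8442} \approx -0.78311$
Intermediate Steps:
$c{\left(U \right)} = \frac{1}{-190 + U}$
$G{\left(z \right)} = - \frac{z}{53}$ ($G{\left(z \right)} = \frac{2 z}{-106} = 2 z \left(- \frac{1}{106}\right) = - \frac{z}{53}$)
$\frac{1}{G{\left(46 - -21 \right)}} - c{\left(64 \right)} = \frac{1}{\left(- \frac{1}{53}\right) \left(46 - -21\right)} - \frac{1}{-190 + 64} = \frac{1}{\left(- \frac{1}{53}\right) \left(46 + 21\right)} - \frac{1}{-126} = \frac{1}{\left(- \frac{1}{53}\right) 67} - - \frac{1}{126} = \frac{1}{- \frac{67}{53}} + \frac{1}{126} = - \frac{53}{67} + \frac{1}{126} = - \frac{6611}{8442}$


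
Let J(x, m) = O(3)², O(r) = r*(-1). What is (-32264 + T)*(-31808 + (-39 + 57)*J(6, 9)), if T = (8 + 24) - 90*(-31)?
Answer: 931721532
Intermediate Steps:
O(r) = -r
J(x, m) = 9 (J(x, m) = (-1*3)² = (-3)² = 9)
T = 2822 (T = 32 + 2790 = 2822)
(-32264 + T)*(-31808 + (-39 + 57)*J(6, 9)) = (-32264 + 2822)*(-31808 + (-39 + 57)*9) = -29442*(-31808 + 18*9) = -29442*(-31808 + 162) = -29442*(-31646) = 931721532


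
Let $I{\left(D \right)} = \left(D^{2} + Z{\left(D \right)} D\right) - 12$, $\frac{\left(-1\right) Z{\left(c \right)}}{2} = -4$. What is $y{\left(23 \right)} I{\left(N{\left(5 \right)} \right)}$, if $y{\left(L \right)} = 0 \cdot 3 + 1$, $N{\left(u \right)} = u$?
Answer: $53$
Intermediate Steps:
$y{\left(L \right)} = 1$ ($y{\left(L \right)} = 0 + 1 = 1$)
$Z{\left(c \right)} = 8$ ($Z{\left(c \right)} = \left(-2\right) \left(-4\right) = 8$)
$I{\left(D \right)} = -12 + D^{2} + 8 D$ ($I{\left(D \right)} = \left(D^{2} + 8 D\right) - 12 = -12 + D^{2} + 8 D$)
$y{\left(23 \right)} I{\left(N{\left(5 \right)} \right)} = 1 \left(-12 + 5^{2} + 8 \cdot 5\right) = 1 \left(-12 + 25 + 40\right) = 1 \cdot 53 = 53$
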